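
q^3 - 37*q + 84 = (q - 4)*(q - 3)*(q + 7)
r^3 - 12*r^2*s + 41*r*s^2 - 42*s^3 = (r - 7*s)*(r - 3*s)*(r - 2*s)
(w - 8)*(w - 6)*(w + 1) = w^3 - 13*w^2 + 34*w + 48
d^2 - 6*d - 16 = (d - 8)*(d + 2)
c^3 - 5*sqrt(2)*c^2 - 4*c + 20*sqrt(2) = (c - 2)*(c + 2)*(c - 5*sqrt(2))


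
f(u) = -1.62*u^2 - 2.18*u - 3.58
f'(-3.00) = 7.54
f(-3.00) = -11.62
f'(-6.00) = 17.26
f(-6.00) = -48.82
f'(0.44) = -3.61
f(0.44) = -4.85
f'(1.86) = -8.21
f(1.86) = -13.24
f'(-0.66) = -0.04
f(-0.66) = -2.85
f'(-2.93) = 7.31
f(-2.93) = -11.10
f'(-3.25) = 8.35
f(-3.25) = -13.61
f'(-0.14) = -1.73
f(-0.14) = -3.31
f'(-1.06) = 1.25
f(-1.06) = -3.09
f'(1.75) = -7.85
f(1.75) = -12.36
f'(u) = -3.24*u - 2.18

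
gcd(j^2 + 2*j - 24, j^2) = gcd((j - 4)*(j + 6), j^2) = 1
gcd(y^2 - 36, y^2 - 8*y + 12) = y - 6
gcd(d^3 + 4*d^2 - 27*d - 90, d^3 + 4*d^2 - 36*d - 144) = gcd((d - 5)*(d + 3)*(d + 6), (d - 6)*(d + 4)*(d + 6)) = d + 6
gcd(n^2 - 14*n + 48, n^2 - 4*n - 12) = n - 6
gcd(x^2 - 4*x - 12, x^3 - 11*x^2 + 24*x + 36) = x - 6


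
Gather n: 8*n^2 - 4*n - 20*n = 8*n^2 - 24*n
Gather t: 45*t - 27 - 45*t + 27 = 0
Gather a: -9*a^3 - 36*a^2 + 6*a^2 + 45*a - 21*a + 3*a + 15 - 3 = -9*a^3 - 30*a^2 + 27*a + 12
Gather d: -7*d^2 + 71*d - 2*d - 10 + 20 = -7*d^2 + 69*d + 10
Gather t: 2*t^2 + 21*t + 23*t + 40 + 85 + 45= 2*t^2 + 44*t + 170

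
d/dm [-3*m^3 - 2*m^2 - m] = -9*m^2 - 4*m - 1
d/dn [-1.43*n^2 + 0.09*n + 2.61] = 0.09 - 2.86*n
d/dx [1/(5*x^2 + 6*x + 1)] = 2*(-5*x - 3)/(5*x^2 + 6*x + 1)^2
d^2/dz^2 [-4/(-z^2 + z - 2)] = 8*(-z^2 + z + (2*z - 1)^2 - 2)/(z^2 - z + 2)^3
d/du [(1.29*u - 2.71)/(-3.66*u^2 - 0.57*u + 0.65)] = (4.7214*u^2 - 19.8372*u - 0.7062)/(13.3956*u^4 + 4.1724*u^3 - 4.4331*u^2 - 0.741*u + 0.4225)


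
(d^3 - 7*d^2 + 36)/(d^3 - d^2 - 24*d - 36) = (d - 3)/(d + 3)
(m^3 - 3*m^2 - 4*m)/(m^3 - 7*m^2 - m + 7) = m*(m - 4)/(m^2 - 8*m + 7)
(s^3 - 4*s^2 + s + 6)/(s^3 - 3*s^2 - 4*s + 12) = (s + 1)/(s + 2)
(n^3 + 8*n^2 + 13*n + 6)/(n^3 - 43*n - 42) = (n + 1)/(n - 7)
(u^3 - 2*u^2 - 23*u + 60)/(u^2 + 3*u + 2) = (u^3 - 2*u^2 - 23*u + 60)/(u^2 + 3*u + 2)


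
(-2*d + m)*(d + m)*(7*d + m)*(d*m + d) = -14*d^4*m - 14*d^4 - 9*d^3*m^2 - 9*d^3*m + 6*d^2*m^3 + 6*d^2*m^2 + d*m^4 + d*m^3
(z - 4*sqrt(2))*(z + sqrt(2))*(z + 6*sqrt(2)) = z^3 + 3*sqrt(2)*z^2 - 44*z - 48*sqrt(2)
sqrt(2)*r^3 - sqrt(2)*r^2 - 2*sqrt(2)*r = r*(r - 2)*(sqrt(2)*r + sqrt(2))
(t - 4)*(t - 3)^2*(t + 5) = t^4 - 5*t^3 - 17*t^2 + 129*t - 180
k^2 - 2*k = k*(k - 2)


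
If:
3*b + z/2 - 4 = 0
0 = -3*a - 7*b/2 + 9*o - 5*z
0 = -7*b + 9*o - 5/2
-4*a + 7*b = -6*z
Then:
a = 1041/442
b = 294/221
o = 5221/3978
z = 4/221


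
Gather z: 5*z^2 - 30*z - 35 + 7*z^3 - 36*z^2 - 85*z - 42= 7*z^3 - 31*z^2 - 115*z - 77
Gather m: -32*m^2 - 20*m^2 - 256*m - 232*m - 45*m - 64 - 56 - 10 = -52*m^2 - 533*m - 130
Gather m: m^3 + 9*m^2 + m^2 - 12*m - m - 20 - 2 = m^3 + 10*m^2 - 13*m - 22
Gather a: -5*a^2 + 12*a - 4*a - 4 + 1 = -5*a^2 + 8*a - 3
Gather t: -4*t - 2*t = -6*t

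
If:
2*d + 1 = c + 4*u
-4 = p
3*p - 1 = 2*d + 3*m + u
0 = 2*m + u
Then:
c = -7*u/2 - 12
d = u/4 - 13/2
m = -u/2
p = -4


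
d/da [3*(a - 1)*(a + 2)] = 6*a + 3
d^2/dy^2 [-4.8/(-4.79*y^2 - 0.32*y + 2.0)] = (-220.26336*y^2 - 14.71488*y + 4.8*(9.58*y + 0.32)*(19.16*y + 0.64) + 91.968)/(4.79*y^2 + 0.32*y - 2.0)^3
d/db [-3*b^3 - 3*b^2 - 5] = 3*b*(-3*b - 2)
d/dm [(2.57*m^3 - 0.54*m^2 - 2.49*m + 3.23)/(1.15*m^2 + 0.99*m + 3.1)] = (2.9555*m^4 + 5.0886*m^3 + 26.2299*m^2 - 10.777*m - 10.9167)/(1.3225*m^4 + 2.277*m^3 + 8.1101*m^2 + 6.138*m + 9.61)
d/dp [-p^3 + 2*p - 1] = 2 - 3*p^2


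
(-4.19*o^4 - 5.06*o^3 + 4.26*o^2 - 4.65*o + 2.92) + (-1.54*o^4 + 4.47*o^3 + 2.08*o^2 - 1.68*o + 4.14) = -5.73*o^4 - 0.59*o^3 + 6.34*o^2 - 6.33*o + 7.06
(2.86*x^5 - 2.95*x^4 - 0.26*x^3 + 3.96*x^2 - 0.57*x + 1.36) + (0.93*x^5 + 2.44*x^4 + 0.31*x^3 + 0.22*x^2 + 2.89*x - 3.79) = 3.79*x^5 - 0.51*x^4 + 0.05*x^3 + 4.18*x^2 + 2.32*x - 2.43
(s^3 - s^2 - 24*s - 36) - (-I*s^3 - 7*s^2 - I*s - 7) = s^3 + I*s^3 + 6*s^2 - 24*s + I*s - 29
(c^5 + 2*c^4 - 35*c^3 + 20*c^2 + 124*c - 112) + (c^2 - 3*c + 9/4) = c^5 + 2*c^4 - 35*c^3 + 21*c^2 + 121*c - 439/4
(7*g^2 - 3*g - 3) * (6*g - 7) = 42*g^3 - 67*g^2 + 3*g + 21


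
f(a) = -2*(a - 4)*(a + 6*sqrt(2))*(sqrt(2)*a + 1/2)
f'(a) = -2*sqrt(2)*(a - 4)*(a + 6*sqrt(2)) - 2*(a - 4)*(sqrt(2)*a + 1/2) - 2*(a + 6*sqrt(2))*(sqrt(2)*a + 1/2)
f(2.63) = 128.50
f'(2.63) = -39.17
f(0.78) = 95.65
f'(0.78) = 65.00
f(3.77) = 32.88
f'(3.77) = -132.28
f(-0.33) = 2.35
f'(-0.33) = 99.62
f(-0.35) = 0.36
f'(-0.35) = 100.06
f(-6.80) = -331.87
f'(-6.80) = -114.71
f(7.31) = -1133.26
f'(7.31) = -562.00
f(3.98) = 3.06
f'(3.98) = -151.84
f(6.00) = -520.62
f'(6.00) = -378.19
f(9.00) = -2312.94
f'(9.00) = -842.15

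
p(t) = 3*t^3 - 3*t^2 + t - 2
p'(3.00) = 64.00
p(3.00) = 55.00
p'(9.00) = 676.00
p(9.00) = 1951.00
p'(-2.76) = 86.12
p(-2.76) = -90.69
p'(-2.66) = 80.64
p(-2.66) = -82.35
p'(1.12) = 5.57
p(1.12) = -0.43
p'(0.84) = 2.31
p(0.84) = -1.50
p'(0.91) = 2.99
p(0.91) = -1.31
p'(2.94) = 61.15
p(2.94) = 51.25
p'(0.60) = 0.64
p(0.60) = -1.83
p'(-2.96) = 97.61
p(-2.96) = -109.05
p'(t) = 9*t^2 - 6*t + 1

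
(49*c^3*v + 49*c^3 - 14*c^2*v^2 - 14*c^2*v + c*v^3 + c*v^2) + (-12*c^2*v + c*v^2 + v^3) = 49*c^3*v + 49*c^3 - 14*c^2*v^2 - 26*c^2*v + c*v^3 + 2*c*v^2 + v^3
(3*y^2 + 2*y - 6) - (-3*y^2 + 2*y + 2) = 6*y^2 - 8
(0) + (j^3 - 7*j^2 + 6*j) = j^3 - 7*j^2 + 6*j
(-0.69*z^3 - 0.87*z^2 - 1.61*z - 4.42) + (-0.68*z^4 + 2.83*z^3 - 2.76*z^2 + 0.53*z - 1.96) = -0.68*z^4 + 2.14*z^3 - 3.63*z^2 - 1.08*z - 6.38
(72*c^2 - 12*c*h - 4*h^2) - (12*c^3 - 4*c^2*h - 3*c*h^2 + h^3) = -12*c^3 + 4*c^2*h + 72*c^2 + 3*c*h^2 - 12*c*h - h^3 - 4*h^2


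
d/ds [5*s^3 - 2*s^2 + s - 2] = 15*s^2 - 4*s + 1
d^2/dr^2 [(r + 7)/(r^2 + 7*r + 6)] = 2*((r + 7)*(2*r + 7)^2 - (3*r + 14)*(r^2 + 7*r + 6))/(r^2 + 7*r + 6)^3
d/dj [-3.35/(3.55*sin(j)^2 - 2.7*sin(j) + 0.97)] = (23.785*sin(j) - 9.045)*cos(j)/(3.55*sin(j)^2 - 2.7*sin(j) + 0.97)^2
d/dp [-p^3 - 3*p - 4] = -3*p^2 - 3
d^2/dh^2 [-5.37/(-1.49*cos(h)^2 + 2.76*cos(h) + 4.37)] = (47.687748*(1 - cos(h)^2)^2 - 66.250764*cos(h)^3 + 204.61311*cos(h)^2 + 67.732884*cos(h) - 199.432134)/(-1.49*cos(h)^2 + 2.76*cos(h) + 4.37)^3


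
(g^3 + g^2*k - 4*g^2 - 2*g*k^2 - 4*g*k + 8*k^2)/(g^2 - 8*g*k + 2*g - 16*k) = (g^3 + g^2*k - 4*g^2 - 2*g*k^2 - 4*g*k + 8*k^2)/(g^2 - 8*g*k + 2*g - 16*k)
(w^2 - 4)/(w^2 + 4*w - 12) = (w + 2)/(w + 6)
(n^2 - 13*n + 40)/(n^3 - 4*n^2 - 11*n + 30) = (n - 8)/(n^2 + n - 6)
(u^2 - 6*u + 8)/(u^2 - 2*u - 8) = (u - 2)/(u + 2)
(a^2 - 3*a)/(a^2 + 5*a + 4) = a*(a - 3)/(a^2 + 5*a + 4)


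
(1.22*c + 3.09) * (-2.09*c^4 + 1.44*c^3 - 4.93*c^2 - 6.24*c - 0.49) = -2.5498*c^5 - 4.7013*c^4 - 1.565*c^3 - 22.8465*c^2 - 19.8794*c - 1.5141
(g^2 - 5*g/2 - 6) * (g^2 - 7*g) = g^4 - 19*g^3/2 + 23*g^2/2 + 42*g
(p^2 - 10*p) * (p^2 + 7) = p^4 - 10*p^3 + 7*p^2 - 70*p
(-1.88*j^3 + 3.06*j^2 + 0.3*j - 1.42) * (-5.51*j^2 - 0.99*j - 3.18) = 10.3588*j^5 - 14.9994*j^4 + 1.296*j^3 - 2.2036*j^2 + 0.4518*j + 4.5156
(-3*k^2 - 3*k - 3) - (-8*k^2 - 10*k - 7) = 5*k^2 + 7*k + 4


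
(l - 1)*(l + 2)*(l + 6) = l^3 + 7*l^2 + 4*l - 12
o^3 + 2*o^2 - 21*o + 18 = (o - 3)*(o - 1)*(o + 6)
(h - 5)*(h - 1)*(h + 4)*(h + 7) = h^4 + 5*h^3 - 33*h^2 - 113*h + 140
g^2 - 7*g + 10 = (g - 5)*(g - 2)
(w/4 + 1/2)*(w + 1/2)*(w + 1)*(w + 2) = w^4/4 + 11*w^3/8 + 21*w^2/8 + 2*w + 1/2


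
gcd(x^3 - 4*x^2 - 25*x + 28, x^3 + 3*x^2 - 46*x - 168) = x^2 - 3*x - 28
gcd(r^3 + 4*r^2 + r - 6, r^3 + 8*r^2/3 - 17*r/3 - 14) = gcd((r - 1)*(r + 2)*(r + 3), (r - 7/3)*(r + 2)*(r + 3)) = r^2 + 5*r + 6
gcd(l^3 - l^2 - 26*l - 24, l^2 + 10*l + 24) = l + 4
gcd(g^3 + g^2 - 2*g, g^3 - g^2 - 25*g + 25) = g - 1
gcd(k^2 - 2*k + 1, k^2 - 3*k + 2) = k - 1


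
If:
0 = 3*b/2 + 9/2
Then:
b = -3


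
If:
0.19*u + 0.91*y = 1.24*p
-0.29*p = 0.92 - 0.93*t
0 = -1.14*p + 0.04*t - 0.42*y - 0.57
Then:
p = -0.372496662216288*y - 0.470436772839977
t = 0.842551974060652 - 0.116154873164219*y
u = -7.22050453235893*y - 3.07021893853459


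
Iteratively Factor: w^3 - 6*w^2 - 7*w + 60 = (w + 3)*(w^2 - 9*w + 20) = (w - 5)*(w + 3)*(w - 4)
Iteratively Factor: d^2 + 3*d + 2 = (d + 2)*(d + 1)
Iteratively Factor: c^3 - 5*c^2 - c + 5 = (c - 1)*(c^2 - 4*c - 5) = (c - 5)*(c - 1)*(c + 1)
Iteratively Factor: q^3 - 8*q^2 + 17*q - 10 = (q - 2)*(q^2 - 6*q + 5) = (q - 5)*(q - 2)*(q - 1)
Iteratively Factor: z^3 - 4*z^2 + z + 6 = (z - 3)*(z^2 - z - 2) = (z - 3)*(z + 1)*(z - 2)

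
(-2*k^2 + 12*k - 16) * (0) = 0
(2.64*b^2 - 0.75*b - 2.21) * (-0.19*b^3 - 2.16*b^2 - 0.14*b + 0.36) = -0.5016*b^5 - 5.5599*b^4 + 1.6703*b^3 + 5.829*b^2 + 0.0394*b - 0.7956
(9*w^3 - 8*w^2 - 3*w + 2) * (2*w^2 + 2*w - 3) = 18*w^5 + 2*w^4 - 49*w^3 + 22*w^2 + 13*w - 6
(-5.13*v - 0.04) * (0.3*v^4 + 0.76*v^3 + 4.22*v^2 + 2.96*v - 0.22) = -1.539*v^5 - 3.9108*v^4 - 21.679*v^3 - 15.3536*v^2 + 1.0102*v + 0.0088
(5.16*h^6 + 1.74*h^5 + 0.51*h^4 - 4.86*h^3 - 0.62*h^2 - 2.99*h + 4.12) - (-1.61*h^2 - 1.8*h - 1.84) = 5.16*h^6 + 1.74*h^5 + 0.51*h^4 - 4.86*h^3 + 0.99*h^2 - 1.19*h + 5.96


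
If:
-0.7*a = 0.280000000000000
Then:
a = -0.40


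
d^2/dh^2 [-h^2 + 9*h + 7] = -2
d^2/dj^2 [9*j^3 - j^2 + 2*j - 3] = 54*j - 2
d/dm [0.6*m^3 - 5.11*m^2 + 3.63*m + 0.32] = 1.8*m^2 - 10.22*m + 3.63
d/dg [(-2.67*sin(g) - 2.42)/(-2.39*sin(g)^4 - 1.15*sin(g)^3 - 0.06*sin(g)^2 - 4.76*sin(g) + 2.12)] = -(19.1439*sin(g)^4 + 29.2762*sin(g)^3 + 8.5092*sin(g)^2 + 0.2904*sin(g) + 17.1796)*cos(g)/(2.39*sin(g)^4 + 1.15*sin(g)^3 + 0.06*sin(g)^2 + 4.76*sin(g) - 2.12)^2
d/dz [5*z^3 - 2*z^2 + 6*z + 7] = 15*z^2 - 4*z + 6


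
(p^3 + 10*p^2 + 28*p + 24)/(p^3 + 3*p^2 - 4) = (p + 6)/(p - 1)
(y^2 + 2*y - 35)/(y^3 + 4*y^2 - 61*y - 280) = (y - 5)/(y^2 - 3*y - 40)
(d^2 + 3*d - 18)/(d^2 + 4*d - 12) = (d - 3)/(d - 2)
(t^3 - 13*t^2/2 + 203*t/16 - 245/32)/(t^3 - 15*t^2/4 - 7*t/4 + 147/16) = (4*t - 5)/(2*(2*t + 3))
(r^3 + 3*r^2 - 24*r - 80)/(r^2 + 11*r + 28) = (r^2 - r - 20)/(r + 7)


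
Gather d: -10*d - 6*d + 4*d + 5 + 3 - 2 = 6 - 12*d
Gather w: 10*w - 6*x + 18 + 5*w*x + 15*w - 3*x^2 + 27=w*(5*x + 25) - 3*x^2 - 6*x + 45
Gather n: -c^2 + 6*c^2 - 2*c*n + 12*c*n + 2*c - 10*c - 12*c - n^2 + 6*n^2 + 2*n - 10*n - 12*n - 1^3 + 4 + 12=5*c^2 - 20*c + 5*n^2 + n*(10*c - 20) + 15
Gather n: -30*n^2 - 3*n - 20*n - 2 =-30*n^2 - 23*n - 2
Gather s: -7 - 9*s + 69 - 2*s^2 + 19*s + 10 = -2*s^2 + 10*s + 72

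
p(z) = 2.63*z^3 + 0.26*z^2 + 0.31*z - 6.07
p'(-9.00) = 634.72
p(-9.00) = -1905.07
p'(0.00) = 0.31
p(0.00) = -6.07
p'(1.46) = 17.89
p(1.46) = 3.12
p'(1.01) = 8.88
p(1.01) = -2.78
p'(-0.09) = 0.33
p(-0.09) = -6.10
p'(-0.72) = 4.03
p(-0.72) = -7.14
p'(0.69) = 4.43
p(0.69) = -4.87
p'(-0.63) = 3.11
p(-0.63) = -6.82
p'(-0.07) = 0.31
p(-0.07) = -6.09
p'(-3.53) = 96.79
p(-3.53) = -119.61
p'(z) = 7.89*z^2 + 0.52*z + 0.31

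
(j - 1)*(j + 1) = j^2 - 1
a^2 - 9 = (a - 3)*(a + 3)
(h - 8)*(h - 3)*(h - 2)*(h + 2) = h^4 - 11*h^3 + 20*h^2 + 44*h - 96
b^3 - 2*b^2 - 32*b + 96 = (b - 4)^2*(b + 6)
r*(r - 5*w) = r^2 - 5*r*w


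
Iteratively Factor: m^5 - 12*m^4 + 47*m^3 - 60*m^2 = (m - 4)*(m^4 - 8*m^3 + 15*m^2) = m*(m - 4)*(m^3 - 8*m^2 + 15*m) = m*(m - 5)*(m - 4)*(m^2 - 3*m) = m^2*(m - 5)*(m - 4)*(m - 3)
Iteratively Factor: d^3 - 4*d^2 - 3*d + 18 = (d - 3)*(d^2 - d - 6) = (d - 3)^2*(d + 2)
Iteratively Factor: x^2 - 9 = (x + 3)*(x - 3)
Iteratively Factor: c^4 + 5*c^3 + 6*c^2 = (c + 2)*(c^3 + 3*c^2) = c*(c + 2)*(c^2 + 3*c) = c*(c + 2)*(c + 3)*(c)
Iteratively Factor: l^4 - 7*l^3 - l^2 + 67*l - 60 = (l - 5)*(l^3 - 2*l^2 - 11*l + 12) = (l - 5)*(l + 3)*(l^2 - 5*l + 4) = (l - 5)*(l - 4)*(l + 3)*(l - 1)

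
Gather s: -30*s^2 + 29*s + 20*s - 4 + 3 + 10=-30*s^2 + 49*s + 9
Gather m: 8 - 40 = -32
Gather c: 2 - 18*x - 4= -18*x - 2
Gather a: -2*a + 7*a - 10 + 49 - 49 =5*a - 10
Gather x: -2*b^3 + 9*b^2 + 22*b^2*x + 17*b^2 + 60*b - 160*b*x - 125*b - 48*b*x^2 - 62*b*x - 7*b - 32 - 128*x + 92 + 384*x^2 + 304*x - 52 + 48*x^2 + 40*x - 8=-2*b^3 + 26*b^2 - 72*b + x^2*(432 - 48*b) + x*(22*b^2 - 222*b + 216)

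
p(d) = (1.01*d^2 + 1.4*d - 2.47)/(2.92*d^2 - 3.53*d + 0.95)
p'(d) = (3.53 - 5.84*d)*(1.01*d^2 + 1.4*d - 2.47)/(2.92*d^2 - 3.53*d + 0.95)^2 + (2.02*d + 1.4)/(2.92*d^2 - 3.53*d + 0.95) = (-7.6533*d^2 + 16.3438*d - 7.3891)/(8.5264*d^4 - 20.6152*d^3 + 18.0089*d^2 - 6.707*d + 0.9025)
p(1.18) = 0.69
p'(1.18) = 1.71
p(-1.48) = -0.19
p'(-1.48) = -0.31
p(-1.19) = -0.29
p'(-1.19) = -0.44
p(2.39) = 0.72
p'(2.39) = -0.14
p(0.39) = -101.56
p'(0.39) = -7171.00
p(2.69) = 0.68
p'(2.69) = -0.12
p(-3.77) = 0.12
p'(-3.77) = -0.06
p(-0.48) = -0.88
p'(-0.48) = -1.54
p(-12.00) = 0.27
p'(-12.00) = -0.01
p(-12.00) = 0.27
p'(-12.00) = -0.01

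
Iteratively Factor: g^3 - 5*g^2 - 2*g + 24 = (g + 2)*(g^2 - 7*g + 12) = (g - 3)*(g + 2)*(g - 4)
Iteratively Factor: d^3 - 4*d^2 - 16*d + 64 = (d - 4)*(d^2 - 16) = (d - 4)*(d + 4)*(d - 4)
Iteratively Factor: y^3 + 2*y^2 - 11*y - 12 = (y + 4)*(y^2 - 2*y - 3) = (y + 1)*(y + 4)*(y - 3)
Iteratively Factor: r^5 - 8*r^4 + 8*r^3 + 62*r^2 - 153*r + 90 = (r - 1)*(r^4 - 7*r^3 + r^2 + 63*r - 90) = (r - 2)*(r - 1)*(r^3 - 5*r^2 - 9*r + 45) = (r - 2)*(r - 1)*(r + 3)*(r^2 - 8*r + 15) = (r - 5)*(r - 2)*(r - 1)*(r + 3)*(r - 3)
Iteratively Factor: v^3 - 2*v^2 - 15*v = (v + 3)*(v^2 - 5*v) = (v - 5)*(v + 3)*(v)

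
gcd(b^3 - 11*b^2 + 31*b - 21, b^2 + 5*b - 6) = b - 1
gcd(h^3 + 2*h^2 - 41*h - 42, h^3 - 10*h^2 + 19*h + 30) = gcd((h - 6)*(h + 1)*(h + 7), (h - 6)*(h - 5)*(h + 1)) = h^2 - 5*h - 6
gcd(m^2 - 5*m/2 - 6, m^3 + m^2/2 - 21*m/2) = 1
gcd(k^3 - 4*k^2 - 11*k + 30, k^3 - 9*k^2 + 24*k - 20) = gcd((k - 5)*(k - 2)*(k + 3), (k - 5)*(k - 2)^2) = k^2 - 7*k + 10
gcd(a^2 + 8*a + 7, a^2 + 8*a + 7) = a^2 + 8*a + 7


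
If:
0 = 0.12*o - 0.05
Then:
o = 0.42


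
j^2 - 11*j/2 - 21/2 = (j - 7)*(j + 3/2)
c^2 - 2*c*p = c*(c - 2*p)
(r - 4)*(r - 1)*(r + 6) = r^3 + r^2 - 26*r + 24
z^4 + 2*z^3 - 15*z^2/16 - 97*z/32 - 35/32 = (z - 5/4)*(z + 1/2)*(z + 1)*(z + 7/4)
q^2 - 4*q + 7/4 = (q - 7/2)*(q - 1/2)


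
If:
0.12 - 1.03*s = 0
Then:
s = 0.12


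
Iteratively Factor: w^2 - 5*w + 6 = (w - 2)*(w - 3)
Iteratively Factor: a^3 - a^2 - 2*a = (a)*(a^2 - a - 2) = a*(a - 2)*(a + 1)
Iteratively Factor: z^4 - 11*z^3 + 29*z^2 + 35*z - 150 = (z - 5)*(z^3 - 6*z^2 - z + 30) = (z - 5)*(z - 3)*(z^2 - 3*z - 10) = (z - 5)^2*(z - 3)*(z + 2)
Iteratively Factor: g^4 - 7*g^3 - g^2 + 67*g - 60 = (g - 1)*(g^3 - 6*g^2 - 7*g + 60) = (g - 4)*(g - 1)*(g^2 - 2*g - 15) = (g - 5)*(g - 4)*(g - 1)*(g + 3)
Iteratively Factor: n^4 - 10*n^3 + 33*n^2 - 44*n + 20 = (n - 1)*(n^3 - 9*n^2 + 24*n - 20) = (n - 5)*(n - 1)*(n^2 - 4*n + 4) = (n - 5)*(n - 2)*(n - 1)*(n - 2)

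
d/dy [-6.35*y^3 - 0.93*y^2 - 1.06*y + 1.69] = -19.05*y^2 - 1.86*y - 1.06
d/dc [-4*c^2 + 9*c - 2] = 9 - 8*c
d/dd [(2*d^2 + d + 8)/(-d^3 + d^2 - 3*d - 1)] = (2*d^4 + 2*d^3 + 17*d^2 - 20*d + 23)/(d^6 - 2*d^5 + 7*d^4 - 4*d^3 + 7*d^2 + 6*d + 1)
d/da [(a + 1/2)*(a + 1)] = 2*a + 3/2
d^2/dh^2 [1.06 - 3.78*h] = 0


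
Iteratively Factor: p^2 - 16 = (p + 4)*(p - 4)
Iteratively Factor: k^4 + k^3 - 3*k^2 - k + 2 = (k + 2)*(k^3 - k^2 - k + 1) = (k + 1)*(k + 2)*(k^2 - 2*k + 1) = (k - 1)*(k + 1)*(k + 2)*(k - 1)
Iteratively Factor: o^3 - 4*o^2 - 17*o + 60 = (o - 5)*(o^2 + o - 12) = (o - 5)*(o + 4)*(o - 3)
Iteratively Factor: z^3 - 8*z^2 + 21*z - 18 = (z - 3)*(z^2 - 5*z + 6) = (z - 3)*(z - 2)*(z - 3)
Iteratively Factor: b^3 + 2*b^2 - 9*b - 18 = (b + 3)*(b^2 - b - 6) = (b + 2)*(b + 3)*(b - 3)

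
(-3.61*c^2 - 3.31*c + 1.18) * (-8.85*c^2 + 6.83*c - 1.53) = 31.9485*c^4 + 4.6372*c^3 - 27.527*c^2 + 13.1237*c - 1.8054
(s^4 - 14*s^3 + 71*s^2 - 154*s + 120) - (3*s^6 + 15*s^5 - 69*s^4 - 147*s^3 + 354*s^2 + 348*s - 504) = -3*s^6 - 15*s^5 + 70*s^4 + 133*s^3 - 283*s^2 - 502*s + 624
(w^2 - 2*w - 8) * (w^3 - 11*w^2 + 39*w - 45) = w^5 - 13*w^4 + 53*w^3 - 35*w^2 - 222*w + 360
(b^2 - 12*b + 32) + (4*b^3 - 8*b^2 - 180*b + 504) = 4*b^3 - 7*b^2 - 192*b + 536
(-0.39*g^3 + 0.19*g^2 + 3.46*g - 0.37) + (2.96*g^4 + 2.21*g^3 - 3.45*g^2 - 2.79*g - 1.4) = 2.96*g^4 + 1.82*g^3 - 3.26*g^2 + 0.67*g - 1.77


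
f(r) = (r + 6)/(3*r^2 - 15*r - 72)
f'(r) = (15 - 6*r)*(r + 6)/(3*r^2 - 15*r - 72)^2 + 1/(3*r^2 - 15*r - 72)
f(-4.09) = 0.05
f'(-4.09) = 0.07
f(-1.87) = -0.12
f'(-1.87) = 0.07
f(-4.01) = 0.05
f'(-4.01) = 0.09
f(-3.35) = 0.22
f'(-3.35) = 0.74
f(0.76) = -0.08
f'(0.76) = -0.00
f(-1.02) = -0.09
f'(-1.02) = 0.02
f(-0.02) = -0.08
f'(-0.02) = 0.00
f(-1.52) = -0.11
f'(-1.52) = 0.04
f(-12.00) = -0.01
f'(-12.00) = 0.00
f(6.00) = -0.22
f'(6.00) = -0.10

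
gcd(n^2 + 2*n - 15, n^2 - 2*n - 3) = n - 3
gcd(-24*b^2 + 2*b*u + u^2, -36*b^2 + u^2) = 6*b + u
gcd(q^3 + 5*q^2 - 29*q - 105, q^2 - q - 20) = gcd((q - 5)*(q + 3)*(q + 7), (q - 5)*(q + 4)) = q - 5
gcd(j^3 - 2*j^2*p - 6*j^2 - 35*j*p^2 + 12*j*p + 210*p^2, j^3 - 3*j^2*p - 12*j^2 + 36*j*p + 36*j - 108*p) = j - 6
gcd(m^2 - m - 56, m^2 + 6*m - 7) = m + 7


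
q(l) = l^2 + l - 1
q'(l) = 2*l + 1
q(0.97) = 0.91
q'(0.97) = 2.94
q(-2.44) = 2.51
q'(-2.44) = -3.88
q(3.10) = 11.71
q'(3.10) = 7.20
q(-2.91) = 4.56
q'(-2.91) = -4.82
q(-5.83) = 27.16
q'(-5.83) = -10.66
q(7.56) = 63.71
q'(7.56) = 16.12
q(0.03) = -0.97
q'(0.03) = 1.06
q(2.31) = 6.65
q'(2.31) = 5.62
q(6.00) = 41.00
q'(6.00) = 13.00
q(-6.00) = 29.00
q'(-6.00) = -11.00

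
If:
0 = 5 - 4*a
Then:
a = 5/4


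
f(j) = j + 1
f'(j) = 1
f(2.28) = 3.28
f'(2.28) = 1.00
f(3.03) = 4.03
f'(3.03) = 1.00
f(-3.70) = -2.70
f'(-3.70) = 1.00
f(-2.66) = -1.66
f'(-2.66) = 1.00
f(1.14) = 2.14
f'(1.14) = 1.00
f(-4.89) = -3.89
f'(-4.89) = 1.00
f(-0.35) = 0.65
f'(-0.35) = 1.00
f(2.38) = 3.38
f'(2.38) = 1.00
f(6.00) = 7.00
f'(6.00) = 1.00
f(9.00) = 10.00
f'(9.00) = 1.00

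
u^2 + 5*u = u*(u + 5)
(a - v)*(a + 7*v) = a^2 + 6*a*v - 7*v^2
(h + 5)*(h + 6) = h^2 + 11*h + 30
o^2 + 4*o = o*(o + 4)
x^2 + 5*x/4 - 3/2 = (x - 3/4)*(x + 2)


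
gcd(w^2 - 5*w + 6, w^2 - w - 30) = 1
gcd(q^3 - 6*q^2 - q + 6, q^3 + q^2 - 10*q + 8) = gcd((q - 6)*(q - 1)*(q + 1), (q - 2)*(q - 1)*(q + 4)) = q - 1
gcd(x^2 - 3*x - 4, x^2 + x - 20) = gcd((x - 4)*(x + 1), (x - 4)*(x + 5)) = x - 4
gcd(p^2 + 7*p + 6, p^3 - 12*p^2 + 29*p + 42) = p + 1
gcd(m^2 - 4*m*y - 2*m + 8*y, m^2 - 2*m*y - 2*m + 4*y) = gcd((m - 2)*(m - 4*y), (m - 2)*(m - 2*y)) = m - 2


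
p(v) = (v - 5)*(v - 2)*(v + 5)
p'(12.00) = 359.00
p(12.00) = 1190.00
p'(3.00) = -10.00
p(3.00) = -16.00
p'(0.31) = -25.95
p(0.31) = 42.09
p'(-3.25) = 19.69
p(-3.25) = 75.80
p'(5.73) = 50.58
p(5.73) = 29.22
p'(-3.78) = 32.99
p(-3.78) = 61.91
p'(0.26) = -25.84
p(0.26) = 43.38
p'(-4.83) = 64.31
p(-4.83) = 11.41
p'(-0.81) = -19.79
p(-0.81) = 68.41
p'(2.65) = -14.53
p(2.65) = -11.69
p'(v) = (v - 5)*(v - 2) + (v - 5)*(v + 5) + (v - 2)*(v + 5) = 3*v^2 - 4*v - 25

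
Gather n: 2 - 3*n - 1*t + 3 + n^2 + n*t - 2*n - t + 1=n^2 + n*(t - 5) - 2*t + 6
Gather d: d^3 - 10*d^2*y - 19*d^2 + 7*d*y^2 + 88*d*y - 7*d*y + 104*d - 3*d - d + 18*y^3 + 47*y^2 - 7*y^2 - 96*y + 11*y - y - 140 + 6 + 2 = d^3 + d^2*(-10*y - 19) + d*(7*y^2 + 81*y + 100) + 18*y^3 + 40*y^2 - 86*y - 132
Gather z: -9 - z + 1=-z - 8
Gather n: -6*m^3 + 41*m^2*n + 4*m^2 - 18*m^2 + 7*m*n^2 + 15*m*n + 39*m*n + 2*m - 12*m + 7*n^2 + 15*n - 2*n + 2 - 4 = -6*m^3 - 14*m^2 - 10*m + n^2*(7*m + 7) + n*(41*m^2 + 54*m + 13) - 2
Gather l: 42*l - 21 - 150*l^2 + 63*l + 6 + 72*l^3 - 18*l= 72*l^3 - 150*l^2 + 87*l - 15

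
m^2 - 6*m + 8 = (m - 4)*(m - 2)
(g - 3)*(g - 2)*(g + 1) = g^3 - 4*g^2 + g + 6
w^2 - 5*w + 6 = (w - 3)*(w - 2)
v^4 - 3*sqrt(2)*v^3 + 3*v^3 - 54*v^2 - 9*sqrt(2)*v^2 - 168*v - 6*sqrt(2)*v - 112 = (v + 1)*(v + 2)*(v - 7*sqrt(2))*(v + 4*sqrt(2))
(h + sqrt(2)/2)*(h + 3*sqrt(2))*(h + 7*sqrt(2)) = h^3 + 21*sqrt(2)*h^2/2 + 52*h + 21*sqrt(2)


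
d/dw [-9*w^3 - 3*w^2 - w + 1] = -27*w^2 - 6*w - 1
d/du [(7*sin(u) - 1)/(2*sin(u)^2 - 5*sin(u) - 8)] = (-14*sin(u)^2 + 4*sin(u) - 61)*cos(u)/(2*sin(u)^2 - 5*sin(u) - 8)^2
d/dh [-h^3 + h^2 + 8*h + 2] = -3*h^2 + 2*h + 8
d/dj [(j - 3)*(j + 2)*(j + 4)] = 3*j^2 + 6*j - 10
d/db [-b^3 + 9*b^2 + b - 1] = -3*b^2 + 18*b + 1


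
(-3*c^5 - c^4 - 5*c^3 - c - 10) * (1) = -3*c^5 - c^4 - 5*c^3 - c - 10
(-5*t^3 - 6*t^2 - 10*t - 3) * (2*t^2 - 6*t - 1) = -10*t^5 + 18*t^4 + 21*t^3 + 60*t^2 + 28*t + 3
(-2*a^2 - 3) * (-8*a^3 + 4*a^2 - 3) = 16*a^5 - 8*a^4 + 24*a^3 - 6*a^2 + 9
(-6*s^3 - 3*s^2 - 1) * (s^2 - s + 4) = -6*s^5 + 3*s^4 - 21*s^3 - 13*s^2 + s - 4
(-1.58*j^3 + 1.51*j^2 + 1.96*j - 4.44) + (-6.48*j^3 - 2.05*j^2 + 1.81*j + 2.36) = -8.06*j^3 - 0.54*j^2 + 3.77*j - 2.08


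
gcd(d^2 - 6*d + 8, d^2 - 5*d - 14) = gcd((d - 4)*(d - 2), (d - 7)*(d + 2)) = 1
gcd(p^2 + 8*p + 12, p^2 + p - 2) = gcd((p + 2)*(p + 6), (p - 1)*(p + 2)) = p + 2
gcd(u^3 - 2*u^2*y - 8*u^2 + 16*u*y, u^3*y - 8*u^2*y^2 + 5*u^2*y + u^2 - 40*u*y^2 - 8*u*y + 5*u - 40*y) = 1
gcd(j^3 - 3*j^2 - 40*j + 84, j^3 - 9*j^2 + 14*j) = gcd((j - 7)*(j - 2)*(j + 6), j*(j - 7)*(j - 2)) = j^2 - 9*j + 14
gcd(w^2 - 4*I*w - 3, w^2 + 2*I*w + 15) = w - 3*I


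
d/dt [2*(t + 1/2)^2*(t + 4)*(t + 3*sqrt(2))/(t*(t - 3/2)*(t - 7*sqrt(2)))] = 2*(4*t^6 - 56*sqrt(2)*t^5 - 12*t^5 - 215*t^4 - 92*sqrt(2)*t^4 + 318*sqrt(2)*t^3 + 496*t^3 + 247*sqrt(2)*t^2 + 1980*t^2 + 36*sqrt(2)*t + 336*t - 252)/(t^2*(4*t^4 - 56*sqrt(2)*t^3 - 12*t^3 + 168*sqrt(2)*t^2 + 401*t^2 - 1176*t - 126*sqrt(2)*t + 882))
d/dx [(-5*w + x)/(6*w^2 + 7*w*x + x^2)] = (6*w^2 + 7*w*x + x^2 + (5*w - x)*(7*w + 2*x))/(6*w^2 + 7*w*x + x^2)^2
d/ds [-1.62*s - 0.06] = -1.62000000000000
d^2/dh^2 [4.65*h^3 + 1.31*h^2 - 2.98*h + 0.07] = 27.9*h + 2.62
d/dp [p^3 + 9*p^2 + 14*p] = 3*p^2 + 18*p + 14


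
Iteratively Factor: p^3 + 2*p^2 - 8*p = (p)*(p^2 + 2*p - 8) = p*(p - 2)*(p + 4)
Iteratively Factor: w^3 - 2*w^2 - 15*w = (w - 5)*(w^2 + 3*w) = (w - 5)*(w + 3)*(w)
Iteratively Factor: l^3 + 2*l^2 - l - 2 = (l + 1)*(l^2 + l - 2) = (l - 1)*(l + 1)*(l + 2)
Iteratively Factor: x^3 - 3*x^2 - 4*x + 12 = (x + 2)*(x^2 - 5*x + 6) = (x - 2)*(x + 2)*(x - 3)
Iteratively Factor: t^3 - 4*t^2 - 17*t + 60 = (t - 3)*(t^2 - t - 20) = (t - 3)*(t + 4)*(t - 5)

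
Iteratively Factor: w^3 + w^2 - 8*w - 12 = (w + 2)*(w^2 - w - 6) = (w + 2)^2*(w - 3)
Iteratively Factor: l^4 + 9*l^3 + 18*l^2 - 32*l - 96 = (l + 4)*(l^3 + 5*l^2 - 2*l - 24) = (l + 4)^2*(l^2 + l - 6) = (l + 3)*(l + 4)^2*(l - 2)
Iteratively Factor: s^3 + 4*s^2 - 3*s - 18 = (s + 3)*(s^2 + s - 6) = (s + 3)^2*(s - 2)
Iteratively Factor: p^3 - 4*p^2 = (p)*(p^2 - 4*p) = p*(p - 4)*(p)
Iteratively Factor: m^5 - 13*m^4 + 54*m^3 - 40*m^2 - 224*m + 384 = (m - 4)*(m^4 - 9*m^3 + 18*m^2 + 32*m - 96) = (m - 4)^2*(m^3 - 5*m^2 - 2*m + 24) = (m - 4)^3*(m^2 - m - 6) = (m - 4)^3*(m - 3)*(m + 2)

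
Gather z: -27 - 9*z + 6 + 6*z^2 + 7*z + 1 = 6*z^2 - 2*z - 20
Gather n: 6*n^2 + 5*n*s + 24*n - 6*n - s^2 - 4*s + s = 6*n^2 + n*(5*s + 18) - s^2 - 3*s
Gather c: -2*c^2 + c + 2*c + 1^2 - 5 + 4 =-2*c^2 + 3*c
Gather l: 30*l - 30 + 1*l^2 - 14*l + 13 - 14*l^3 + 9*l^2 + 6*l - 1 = -14*l^3 + 10*l^2 + 22*l - 18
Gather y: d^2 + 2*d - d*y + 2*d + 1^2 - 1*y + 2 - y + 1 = d^2 + 4*d + y*(-d - 2) + 4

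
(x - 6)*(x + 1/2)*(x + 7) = x^3 + 3*x^2/2 - 83*x/2 - 21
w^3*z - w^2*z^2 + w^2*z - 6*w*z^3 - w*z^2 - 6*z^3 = (w - 3*z)*(w + 2*z)*(w*z + z)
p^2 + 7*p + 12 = (p + 3)*(p + 4)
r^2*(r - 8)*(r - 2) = r^4 - 10*r^3 + 16*r^2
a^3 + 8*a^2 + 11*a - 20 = (a - 1)*(a + 4)*(a + 5)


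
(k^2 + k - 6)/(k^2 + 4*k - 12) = (k + 3)/(k + 6)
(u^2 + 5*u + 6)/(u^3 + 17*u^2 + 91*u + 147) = (u + 2)/(u^2 + 14*u + 49)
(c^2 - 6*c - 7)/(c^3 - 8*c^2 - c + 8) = (c - 7)/(c^2 - 9*c + 8)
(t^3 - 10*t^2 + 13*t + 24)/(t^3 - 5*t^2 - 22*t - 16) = (t - 3)/(t + 2)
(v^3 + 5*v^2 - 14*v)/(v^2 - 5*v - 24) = v*(-v^2 - 5*v + 14)/(-v^2 + 5*v + 24)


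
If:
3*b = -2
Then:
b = -2/3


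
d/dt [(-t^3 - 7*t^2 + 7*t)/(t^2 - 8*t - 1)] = (-t^4 + 16*t^3 + 52*t^2 + 14*t - 7)/(t^4 - 16*t^3 + 62*t^2 + 16*t + 1)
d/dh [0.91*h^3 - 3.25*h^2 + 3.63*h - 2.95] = 2.73*h^2 - 6.5*h + 3.63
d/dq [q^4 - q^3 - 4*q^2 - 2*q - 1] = 4*q^3 - 3*q^2 - 8*q - 2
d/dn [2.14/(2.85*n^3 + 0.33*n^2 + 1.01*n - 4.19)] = (-18.297*n^2 - 1.4124*n - 2.1614)/(2.85*n^3 + 0.33*n^2 + 1.01*n - 4.19)^2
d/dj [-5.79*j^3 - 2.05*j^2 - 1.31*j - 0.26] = -17.37*j^2 - 4.1*j - 1.31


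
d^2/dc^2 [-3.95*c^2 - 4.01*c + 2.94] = -7.90000000000000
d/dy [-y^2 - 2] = -2*y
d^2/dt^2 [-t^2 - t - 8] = -2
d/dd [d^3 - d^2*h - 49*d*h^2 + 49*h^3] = 3*d^2 - 2*d*h - 49*h^2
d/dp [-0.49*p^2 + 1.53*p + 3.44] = 1.53 - 0.98*p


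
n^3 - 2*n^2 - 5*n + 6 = (n - 3)*(n - 1)*(n + 2)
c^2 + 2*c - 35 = (c - 5)*(c + 7)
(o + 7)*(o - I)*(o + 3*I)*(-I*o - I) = -I*o^4 + 2*o^3 - 8*I*o^3 + 16*o^2 - 10*I*o^2 + 14*o - 24*I*o - 21*I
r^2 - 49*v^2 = (r - 7*v)*(r + 7*v)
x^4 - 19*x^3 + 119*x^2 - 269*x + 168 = (x - 8)*(x - 7)*(x - 3)*(x - 1)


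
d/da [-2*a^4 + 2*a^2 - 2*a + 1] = -8*a^3 + 4*a - 2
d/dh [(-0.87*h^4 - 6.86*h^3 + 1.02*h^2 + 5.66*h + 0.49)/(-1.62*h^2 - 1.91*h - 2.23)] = (2.8188*h^5 + 16.0983*h^4 + 33.9656*h^3 + 53.1144*h^2 - 2.9616*h - 11.6859)/(2.6244*h^4 + 6.1884*h^3 + 10.8733*h^2 + 8.5186*h + 4.9729)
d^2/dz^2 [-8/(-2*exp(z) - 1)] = (32*exp(z) - 16)*exp(z)/(2*exp(z) + 1)^3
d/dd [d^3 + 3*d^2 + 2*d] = 3*d^2 + 6*d + 2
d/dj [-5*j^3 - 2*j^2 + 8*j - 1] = -15*j^2 - 4*j + 8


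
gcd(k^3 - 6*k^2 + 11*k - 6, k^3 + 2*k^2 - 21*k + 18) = k^2 - 4*k + 3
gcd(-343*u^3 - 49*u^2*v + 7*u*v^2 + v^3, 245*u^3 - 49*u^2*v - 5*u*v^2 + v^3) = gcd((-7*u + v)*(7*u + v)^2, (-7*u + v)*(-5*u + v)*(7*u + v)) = 49*u^2 - v^2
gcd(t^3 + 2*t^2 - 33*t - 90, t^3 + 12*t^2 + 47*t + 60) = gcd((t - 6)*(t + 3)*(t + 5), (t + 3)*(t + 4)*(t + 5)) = t^2 + 8*t + 15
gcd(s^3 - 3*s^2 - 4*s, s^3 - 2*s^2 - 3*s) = s^2 + s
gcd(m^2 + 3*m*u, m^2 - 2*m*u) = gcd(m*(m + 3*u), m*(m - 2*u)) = m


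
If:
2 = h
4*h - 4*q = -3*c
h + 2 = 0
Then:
No Solution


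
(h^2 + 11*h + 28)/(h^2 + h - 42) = (h + 4)/(h - 6)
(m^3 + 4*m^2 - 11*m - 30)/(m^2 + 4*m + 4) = (m^2 + 2*m - 15)/(m + 2)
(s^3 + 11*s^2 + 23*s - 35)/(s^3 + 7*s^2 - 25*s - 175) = (s - 1)/(s - 5)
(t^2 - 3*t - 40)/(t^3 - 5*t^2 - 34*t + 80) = 1/(t - 2)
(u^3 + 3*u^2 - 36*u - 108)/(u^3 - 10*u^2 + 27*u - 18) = (u^2 + 9*u + 18)/(u^2 - 4*u + 3)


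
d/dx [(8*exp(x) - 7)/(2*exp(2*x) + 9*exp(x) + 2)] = (-16*exp(2*x) + 28*exp(x) + 79)*exp(x)/(4*exp(4*x) + 36*exp(3*x) + 89*exp(2*x) + 36*exp(x) + 4)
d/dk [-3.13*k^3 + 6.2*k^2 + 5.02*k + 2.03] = -9.39*k^2 + 12.4*k + 5.02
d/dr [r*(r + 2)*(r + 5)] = 3*r^2 + 14*r + 10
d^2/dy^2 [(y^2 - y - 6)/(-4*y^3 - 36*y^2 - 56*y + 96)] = (-y^6 + 3*y^5 + 105*y^4 + 457*y^3 + 1206*y^2 + 3348*y + 2232)/(2*(y^9 + 27*y^8 + 285*y^7 + 1413*y^6 + 2694*y^5 - 2556*y^4 - 13672*y^3 + 1440*y^2 + 24192*y - 13824))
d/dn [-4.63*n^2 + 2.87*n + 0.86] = 2.87 - 9.26*n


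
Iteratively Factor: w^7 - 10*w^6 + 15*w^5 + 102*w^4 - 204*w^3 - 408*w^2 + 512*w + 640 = (w - 4)*(w^6 - 6*w^5 - 9*w^4 + 66*w^3 + 60*w^2 - 168*w - 160) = (w - 4)*(w + 2)*(w^5 - 8*w^4 + 7*w^3 + 52*w^2 - 44*w - 80) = (w - 4)*(w + 2)^2*(w^4 - 10*w^3 + 27*w^2 - 2*w - 40) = (w - 4)*(w + 1)*(w + 2)^2*(w^3 - 11*w^2 + 38*w - 40) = (w - 5)*(w - 4)*(w + 1)*(w + 2)^2*(w^2 - 6*w + 8) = (w - 5)*(w - 4)*(w - 2)*(w + 1)*(w + 2)^2*(w - 4)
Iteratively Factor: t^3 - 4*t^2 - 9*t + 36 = (t - 3)*(t^2 - t - 12) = (t - 3)*(t + 3)*(t - 4)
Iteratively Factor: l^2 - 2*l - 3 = (l - 3)*(l + 1)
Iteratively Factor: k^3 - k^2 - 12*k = (k)*(k^2 - k - 12) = k*(k + 3)*(k - 4)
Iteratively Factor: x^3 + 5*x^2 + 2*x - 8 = (x - 1)*(x^2 + 6*x + 8) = (x - 1)*(x + 2)*(x + 4)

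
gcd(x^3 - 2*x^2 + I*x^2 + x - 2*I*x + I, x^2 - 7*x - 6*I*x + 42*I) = 1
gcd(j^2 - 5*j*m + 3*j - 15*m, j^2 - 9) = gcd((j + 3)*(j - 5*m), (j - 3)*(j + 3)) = j + 3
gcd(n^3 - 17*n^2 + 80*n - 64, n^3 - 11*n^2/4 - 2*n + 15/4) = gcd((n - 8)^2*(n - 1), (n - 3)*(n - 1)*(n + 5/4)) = n - 1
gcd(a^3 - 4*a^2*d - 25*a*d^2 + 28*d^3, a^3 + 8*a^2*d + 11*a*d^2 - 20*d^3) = a^2 + 3*a*d - 4*d^2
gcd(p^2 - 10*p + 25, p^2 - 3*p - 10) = p - 5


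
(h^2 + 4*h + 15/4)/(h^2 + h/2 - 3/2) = (h + 5/2)/(h - 1)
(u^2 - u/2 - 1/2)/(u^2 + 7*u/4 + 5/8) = 4*(u - 1)/(4*u + 5)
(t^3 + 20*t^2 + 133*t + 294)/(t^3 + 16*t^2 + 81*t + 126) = (t + 7)/(t + 3)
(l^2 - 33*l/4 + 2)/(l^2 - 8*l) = (l - 1/4)/l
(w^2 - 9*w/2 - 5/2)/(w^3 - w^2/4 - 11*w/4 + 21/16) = 8*(2*w^2 - 9*w - 5)/(16*w^3 - 4*w^2 - 44*w + 21)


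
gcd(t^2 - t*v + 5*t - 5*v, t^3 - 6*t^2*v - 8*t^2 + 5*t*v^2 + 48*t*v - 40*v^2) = t - v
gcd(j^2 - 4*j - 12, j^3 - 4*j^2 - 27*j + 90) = j - 6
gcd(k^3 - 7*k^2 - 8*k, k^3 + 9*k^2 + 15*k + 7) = k + 1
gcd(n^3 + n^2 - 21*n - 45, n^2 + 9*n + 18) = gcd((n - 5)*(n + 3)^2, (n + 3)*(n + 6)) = n + 3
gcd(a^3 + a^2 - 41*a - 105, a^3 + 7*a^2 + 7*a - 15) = a^2 + 8*a + 15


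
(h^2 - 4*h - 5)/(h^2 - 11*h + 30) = (h + 1)/(h - 6)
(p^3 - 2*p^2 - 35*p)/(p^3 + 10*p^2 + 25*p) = (p - 7)/(p + 5)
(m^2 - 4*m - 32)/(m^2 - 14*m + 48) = (m + 4)/(m - 6)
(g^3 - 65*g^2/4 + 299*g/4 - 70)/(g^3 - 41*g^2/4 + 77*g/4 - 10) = (g - 7)/(g - 1)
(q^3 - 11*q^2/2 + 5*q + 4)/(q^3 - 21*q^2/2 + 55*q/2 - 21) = (2*q^2 - 7*q - 4)/(2*q^2 - 17*q + 21)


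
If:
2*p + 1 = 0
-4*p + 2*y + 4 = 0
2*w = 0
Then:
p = -1/2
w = 0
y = -3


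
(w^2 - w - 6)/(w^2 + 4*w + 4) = (w - 3)/(w + 2)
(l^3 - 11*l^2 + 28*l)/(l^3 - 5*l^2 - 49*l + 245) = l*(l - 4)/(l^2 + 2*l - 35)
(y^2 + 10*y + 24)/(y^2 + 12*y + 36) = (y + 4)/(y + 6)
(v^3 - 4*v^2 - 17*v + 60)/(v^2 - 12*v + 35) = (v^2 + v - 12)/(v - 7)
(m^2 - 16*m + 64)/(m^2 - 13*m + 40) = (m - 8)/(m - 5)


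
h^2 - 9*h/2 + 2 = (h - 4)*(h - 1/2)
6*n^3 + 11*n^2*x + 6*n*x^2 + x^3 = (n + x)*(2*n + x)*(3*n + x)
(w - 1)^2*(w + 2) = w^3 - 3*w + 2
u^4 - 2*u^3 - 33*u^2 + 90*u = u*(u - 5)*(u - 3)*(u + 6)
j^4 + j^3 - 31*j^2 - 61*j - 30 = (j - 6)*(j + 1)^2*(j + 5)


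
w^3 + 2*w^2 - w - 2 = (w - 1)*(w + 1)*(w + 2)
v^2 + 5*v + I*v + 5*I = (v + 5)*(v + I)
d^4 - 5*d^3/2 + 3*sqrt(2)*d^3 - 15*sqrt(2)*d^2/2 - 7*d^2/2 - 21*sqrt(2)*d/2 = d*(d - 7/2)*(d + 1)*(d + 3*sqrt(2))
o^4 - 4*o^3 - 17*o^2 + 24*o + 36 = (o - 6)*(o - 2)*(o + 1)*(o + 3)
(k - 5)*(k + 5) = k^2 - 25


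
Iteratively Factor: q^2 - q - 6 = (q - 3)*(q + 2)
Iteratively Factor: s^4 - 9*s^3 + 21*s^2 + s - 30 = (s - 3)*(s^3 - 6*s^2 + 3*s + 10) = (s - 3)*(s - 2)*(s^2 - 4*s - 5) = (s - 3)*(s - 2)*(s + 1)*(s - 5)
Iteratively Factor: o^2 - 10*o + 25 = (o - 5)*(o - 5)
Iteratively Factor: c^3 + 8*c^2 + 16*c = (c + 4)*(c^2 + 4*c) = (c + 4)^2*(c)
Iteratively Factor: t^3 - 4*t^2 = (t)*(t^2 - 4*t) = t^2*(t - 4)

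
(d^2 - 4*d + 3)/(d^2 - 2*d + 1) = (d - 3)/(d - 1)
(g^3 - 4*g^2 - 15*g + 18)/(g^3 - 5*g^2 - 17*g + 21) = (g - 6)/(g - 7)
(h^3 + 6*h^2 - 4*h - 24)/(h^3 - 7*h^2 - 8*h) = (-h^3 - 6*h^2 + 4*h + 24)/(h*(-h^2 + 7*h + 8))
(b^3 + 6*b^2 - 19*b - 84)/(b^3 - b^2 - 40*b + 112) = (b + 3)/(b - 4)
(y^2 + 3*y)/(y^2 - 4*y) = (y + 3)/(y - 4)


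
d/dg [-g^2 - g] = -2*g - 1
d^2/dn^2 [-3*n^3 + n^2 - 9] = 2 - 18*n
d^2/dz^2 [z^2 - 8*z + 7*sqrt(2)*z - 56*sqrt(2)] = 2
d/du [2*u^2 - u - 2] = 4*u - 1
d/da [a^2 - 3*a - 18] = 2*a - 3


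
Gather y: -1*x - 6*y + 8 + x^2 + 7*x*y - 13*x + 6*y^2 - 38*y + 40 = x^2 - 14*x + 6*y^2 + y*(7*x - 44) + 48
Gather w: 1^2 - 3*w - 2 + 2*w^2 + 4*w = 2*w^2 + w - 1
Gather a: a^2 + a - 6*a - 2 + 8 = a^2 - 5*a + 6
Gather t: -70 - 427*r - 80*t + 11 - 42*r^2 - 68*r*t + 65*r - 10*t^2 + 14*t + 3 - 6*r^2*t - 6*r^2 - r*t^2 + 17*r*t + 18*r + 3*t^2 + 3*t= -48*r^2 - 344*r + t^2*(-r - 7) + t*(-6*r^2 - 51*r - 63) - 56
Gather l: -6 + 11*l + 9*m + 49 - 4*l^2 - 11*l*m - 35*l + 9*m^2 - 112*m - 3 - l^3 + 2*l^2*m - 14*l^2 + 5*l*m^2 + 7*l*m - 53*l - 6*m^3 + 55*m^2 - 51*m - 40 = -l^3 + l^2*(2*m - 18) + l*(5*m^2 - 4*m - 77) - 6*m^3 + 64*m^2 - 154*m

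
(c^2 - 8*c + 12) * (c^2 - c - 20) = c^4 - 9*c^3 + 148*c - 240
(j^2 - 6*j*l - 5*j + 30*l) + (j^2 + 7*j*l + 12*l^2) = 2*j^2 + j*l - 5*j + 12*l^2 + 30*l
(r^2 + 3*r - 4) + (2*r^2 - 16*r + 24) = 3*r^2 - 13*r + 20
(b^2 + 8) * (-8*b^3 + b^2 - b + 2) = -8*b^5 + b^4 - 65*b^3 + 10*b^2 - 8*b + 16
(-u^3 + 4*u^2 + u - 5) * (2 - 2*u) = 2*u^4 - 10*u^3 + 6*u^2 + 12*u - 10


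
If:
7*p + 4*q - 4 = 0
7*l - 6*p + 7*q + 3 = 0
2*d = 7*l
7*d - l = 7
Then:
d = 49/47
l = 14/47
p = 2272/3431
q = -545/3431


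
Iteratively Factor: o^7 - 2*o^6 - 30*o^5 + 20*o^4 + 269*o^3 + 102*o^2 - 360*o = (o + 2)*(o^6 - 4*o^5 - 22*o^4 + 64*o^3 + 141*o^2 - 180*o) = o*(o + 2)*(o^5 - 4*o^4 - 22*o^3 + 64*o^2 + 141*o - 180) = o*(o + 2)*(o + 3)*(o^4 - 7*o^3 - o^2 + 67*o - 60) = o*(o + 2)*(o + 3)^2*(o^3 - 10*o^2 + 29*o - 20) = o*(o - 5)*(o + 2)*(o + 3)^2*(o^2 - 5*o + 4) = o*(o - 5)*(o - 1)*(o + 2)*(o + 3)^2*(o - 4)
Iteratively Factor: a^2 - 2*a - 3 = (a + 1)*(a - 3)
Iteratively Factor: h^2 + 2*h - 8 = (h + 4)*(h - 2)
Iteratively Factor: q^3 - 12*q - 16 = (q - 4)*(q^2 + 4*q + 4) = (q - 4)*(q + 2)*(q + 2)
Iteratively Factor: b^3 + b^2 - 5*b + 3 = (b - 1)*(b^2 + 2*b - 3) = (b - 1)*(b + 3)*(b - 1)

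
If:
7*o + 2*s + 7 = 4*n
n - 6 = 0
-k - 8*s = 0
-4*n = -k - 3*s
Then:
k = 192/5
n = 6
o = 19/5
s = -24/5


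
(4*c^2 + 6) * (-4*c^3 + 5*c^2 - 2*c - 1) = -16*c^5 + 20*c^4 - 32*c^3 + 26*c^2 - 12*c - 6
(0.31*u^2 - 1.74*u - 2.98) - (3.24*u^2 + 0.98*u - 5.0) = -2.93*u^2 - 2.72*u + 2.02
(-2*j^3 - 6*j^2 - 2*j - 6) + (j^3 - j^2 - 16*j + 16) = -j^3 - 7*j^2 - 18*j + 10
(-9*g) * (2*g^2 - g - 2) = -18*g^3 + 9*g^2 + 18*g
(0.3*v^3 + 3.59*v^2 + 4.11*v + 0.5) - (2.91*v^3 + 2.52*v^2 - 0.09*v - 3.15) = -2.61*v^3 + 1.07*v^2 + 4.2*v + 3.65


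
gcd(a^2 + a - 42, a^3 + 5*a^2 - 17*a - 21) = a + 7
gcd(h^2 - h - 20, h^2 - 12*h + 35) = h - 5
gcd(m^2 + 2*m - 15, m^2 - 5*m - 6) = 1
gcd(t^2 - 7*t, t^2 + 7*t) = t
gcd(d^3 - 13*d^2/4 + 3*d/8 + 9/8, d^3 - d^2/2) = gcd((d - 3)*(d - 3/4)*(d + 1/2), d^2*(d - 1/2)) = 1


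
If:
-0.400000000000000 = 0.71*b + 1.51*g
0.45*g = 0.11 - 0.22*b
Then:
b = 27.25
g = -13.08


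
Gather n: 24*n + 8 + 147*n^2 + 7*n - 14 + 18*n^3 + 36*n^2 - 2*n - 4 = 18*n^3 + 183*n^2 + 29*n - 10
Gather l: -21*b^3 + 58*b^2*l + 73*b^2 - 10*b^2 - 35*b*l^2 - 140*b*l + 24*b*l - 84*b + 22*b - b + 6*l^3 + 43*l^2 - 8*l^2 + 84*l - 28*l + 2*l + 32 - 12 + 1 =-21*b^3 + 63*b^2 - 63*b + 6*l^3 + l^2*(35 - 35*b) + l*(58*b^2 - 116*b + 58) + 21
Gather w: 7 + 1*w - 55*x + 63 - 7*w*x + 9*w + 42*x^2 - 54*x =w*(10 - 7*x) + 42*x^2 - 109*x + 70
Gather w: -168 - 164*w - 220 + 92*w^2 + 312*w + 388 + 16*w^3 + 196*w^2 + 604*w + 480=16*w^3 + 288*w^2 + 752*w + 480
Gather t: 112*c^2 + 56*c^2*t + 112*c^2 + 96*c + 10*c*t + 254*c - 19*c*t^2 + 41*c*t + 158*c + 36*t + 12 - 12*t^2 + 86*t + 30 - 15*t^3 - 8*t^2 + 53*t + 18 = 224*c^2 + 508*c - 15*t^3 + t^2*(-19*c - 20) + t*(56*c^2 + 51*c + 175) + 60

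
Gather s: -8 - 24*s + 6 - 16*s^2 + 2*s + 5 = -16*s^2 - 22*s + 3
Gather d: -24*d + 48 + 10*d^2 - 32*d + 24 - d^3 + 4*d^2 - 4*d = -d^3 + 14*d^2 - 60*d + 72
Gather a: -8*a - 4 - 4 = -8*a - 8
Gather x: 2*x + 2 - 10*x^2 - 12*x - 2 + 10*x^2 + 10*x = 0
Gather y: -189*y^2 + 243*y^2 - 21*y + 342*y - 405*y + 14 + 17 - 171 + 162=54*y^2 - 84*y + 22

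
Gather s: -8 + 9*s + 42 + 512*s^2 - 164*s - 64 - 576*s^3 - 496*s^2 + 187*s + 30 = -576*s^3 + 16*s^2 + 32*s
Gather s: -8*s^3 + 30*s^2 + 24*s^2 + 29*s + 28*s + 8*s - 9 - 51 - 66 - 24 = -8*s^3 + 54*s^2 + 65*s - 150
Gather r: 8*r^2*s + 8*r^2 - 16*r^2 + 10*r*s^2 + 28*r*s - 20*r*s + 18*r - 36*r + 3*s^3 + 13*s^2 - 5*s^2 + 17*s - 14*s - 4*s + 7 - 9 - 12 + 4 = r^2*(8*s - 8) + r*(10*s^2 + 8*s - 18) + 3*s^3 + 8*s^2 - s - 10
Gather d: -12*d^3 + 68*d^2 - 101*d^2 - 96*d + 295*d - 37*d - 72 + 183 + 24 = -12*d^3 - 33*d^2 + 162*d + 135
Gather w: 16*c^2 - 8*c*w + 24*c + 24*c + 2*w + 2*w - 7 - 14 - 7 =16*c^2 + 48*c + w*(4 - 8*c) - 28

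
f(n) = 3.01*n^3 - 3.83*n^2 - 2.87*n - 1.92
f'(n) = 9.03*n^2 - 7.66*n - 2.87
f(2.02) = 1.46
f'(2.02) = 18.50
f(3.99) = 116.85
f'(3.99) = 110.33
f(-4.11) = -263.79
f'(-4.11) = 181.15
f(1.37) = -5.30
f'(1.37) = 3.58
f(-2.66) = -78.04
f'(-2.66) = 81.40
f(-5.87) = -725.85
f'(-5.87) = 353.24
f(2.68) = 20.82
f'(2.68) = 41.46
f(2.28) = 7.30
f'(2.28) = 26.61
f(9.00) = 1856.31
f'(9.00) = 659.62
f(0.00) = -1.92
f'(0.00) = -2.87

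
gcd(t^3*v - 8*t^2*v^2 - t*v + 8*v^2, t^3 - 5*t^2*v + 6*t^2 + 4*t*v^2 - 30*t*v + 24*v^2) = 1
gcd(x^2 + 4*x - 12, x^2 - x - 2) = x - 2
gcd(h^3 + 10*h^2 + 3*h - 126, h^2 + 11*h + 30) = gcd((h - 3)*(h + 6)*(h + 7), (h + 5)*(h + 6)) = h + 6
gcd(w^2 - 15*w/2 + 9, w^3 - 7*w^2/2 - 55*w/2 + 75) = w - 6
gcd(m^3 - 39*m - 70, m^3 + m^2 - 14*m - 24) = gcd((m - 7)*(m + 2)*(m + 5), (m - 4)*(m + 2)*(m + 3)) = m + 2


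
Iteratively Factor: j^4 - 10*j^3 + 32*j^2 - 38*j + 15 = (j - 5)*(j^3 - 5*j^2 + 7*j - 3) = (j - 5)*(j - 1)*(j^2 - 4*j + 3) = (j - 5)*(j - 1)^2*(j - 3)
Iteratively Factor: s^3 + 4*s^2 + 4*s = (s + 2)*(s^2 + 2*s) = s*(s + 2)*(s + 2)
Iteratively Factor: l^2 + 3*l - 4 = (l + 4)*(l - 1)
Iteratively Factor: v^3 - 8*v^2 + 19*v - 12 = (v - 4)*(v^2 - 4*v + 3) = (v - 4)*(v - 1)*(v - 3)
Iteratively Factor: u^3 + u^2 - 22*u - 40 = (u + 2)*(u^2 - u - 20) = (u + 2)*(u + 4)*(u - 5)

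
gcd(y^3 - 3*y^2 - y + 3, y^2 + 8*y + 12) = 1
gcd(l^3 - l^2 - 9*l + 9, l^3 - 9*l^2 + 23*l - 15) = l^2 - 4*l + 3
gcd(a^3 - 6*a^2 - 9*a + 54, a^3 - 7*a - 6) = a - 3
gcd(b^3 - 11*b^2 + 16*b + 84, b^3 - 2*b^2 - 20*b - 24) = b^2 - 4*b - 12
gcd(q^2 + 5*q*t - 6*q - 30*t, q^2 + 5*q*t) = q + 5*t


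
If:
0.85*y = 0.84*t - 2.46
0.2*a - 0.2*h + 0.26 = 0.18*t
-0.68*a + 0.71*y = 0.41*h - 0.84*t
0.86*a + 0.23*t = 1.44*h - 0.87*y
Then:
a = 1.48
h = 0.80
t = 2.20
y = -0.72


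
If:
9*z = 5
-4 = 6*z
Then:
No Solution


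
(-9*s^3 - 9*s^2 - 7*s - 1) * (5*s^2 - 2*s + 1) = -45*s^5 - 27*s^4 - 26*s^3 - 5*s - 1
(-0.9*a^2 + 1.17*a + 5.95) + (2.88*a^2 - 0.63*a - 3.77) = 1.98*a^2 + 0.54*a + 2.18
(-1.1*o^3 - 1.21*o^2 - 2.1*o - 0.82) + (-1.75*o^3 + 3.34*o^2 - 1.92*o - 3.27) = -2.85*o^3 + 2.13*o^2 - 4.02*o - 4.09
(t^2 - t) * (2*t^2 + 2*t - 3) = 2*t^4 - 5*t^2 + 3*t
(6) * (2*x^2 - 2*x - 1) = 12*x^2 - 12*x - 6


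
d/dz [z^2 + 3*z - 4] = 2*z + 3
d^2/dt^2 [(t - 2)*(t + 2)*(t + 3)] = 6*t + 6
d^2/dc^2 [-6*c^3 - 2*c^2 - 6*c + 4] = -36*c - 4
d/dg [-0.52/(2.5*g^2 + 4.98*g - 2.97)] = (2.6*g + 2.5896)/(2.5*g^2 + 4.98*g - 2.97)^2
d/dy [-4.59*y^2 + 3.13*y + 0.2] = 3.13 - 9.18*y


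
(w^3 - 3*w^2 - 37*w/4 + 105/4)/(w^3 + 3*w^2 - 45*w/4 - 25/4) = (2*w^2 - w - 21)/(2*w^2 + 11*w + 5)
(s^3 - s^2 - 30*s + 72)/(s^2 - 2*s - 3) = (s^2 + 2*s - 24)/(s + 1)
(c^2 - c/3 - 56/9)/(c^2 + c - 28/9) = (3*c - 8)/(3*c - 4)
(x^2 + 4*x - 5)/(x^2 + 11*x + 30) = (x - 1)/(x + 6)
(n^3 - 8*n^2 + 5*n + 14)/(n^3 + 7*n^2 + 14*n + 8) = (n^2 - 9*n + 14)/(n^2 + 6*n + 8)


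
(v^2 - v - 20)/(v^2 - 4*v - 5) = (v + 4)/(v + 1)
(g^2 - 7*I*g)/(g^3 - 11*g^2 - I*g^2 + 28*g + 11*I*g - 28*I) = g*(g - 7*I)/(g^3 - g^2*(11 + I) + g*(28 + 11*I) - 28*I)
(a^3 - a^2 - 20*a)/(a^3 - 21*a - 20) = a/(a + 1)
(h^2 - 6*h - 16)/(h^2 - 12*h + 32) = (h + 2)/(h - 4)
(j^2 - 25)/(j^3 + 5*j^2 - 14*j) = (j^2 - 25)/(j*(j^2 + 5*j - 14))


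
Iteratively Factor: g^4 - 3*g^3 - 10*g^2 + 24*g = (g - 4)*(g^3 + g^2 - 6*g) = (g - 4)*(g + 3)*(g^2 - 2*g) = (g - 4)*(g - 2)*(g + 3)*(g)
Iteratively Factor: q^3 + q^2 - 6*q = (q + 3)*(q^2 - 2*q) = q*(q + 3)*(q - 2)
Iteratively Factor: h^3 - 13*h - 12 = (h - 4)*(h^2 + 4*h + 3) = (h - 4)*(h + 1)*(h + 3)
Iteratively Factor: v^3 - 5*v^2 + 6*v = (v)*(v^2 - 5*v + 6) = v*(v - 3)*(v - 2)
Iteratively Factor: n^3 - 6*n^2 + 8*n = (n - 2)*(n^2 - 4*n) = (n - 4)*(n - 2)*(n)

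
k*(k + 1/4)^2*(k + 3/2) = k^4 + 2*k^3 + 13*k^2/16 + 3*k/32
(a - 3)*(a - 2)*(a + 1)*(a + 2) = a^4 - 2*a^3 - 7*a^2 + 8*a + 12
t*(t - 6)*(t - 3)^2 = t^4 - 12*t^3 + 45*t^2 - 54*t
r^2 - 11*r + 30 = (r - 6)*(r - 5)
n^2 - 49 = (n - 7)*(n + 7)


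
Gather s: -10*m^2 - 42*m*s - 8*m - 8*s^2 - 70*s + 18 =-10*m^2 - 8*m - 8*s^2 + s*(-42*m - 70) + 18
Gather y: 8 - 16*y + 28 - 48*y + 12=48 - 64*y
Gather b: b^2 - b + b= b^2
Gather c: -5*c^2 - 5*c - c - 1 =-5*c^2 - 6*c - 1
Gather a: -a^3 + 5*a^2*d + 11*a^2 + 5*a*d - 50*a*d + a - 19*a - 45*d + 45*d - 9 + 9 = -a^3 + a^2*(5*d + 11) + a*(-45*d - 18)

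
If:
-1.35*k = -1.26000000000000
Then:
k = 0.93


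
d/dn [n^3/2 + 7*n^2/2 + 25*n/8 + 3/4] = 3*n^2/2 + 7*n + 25/8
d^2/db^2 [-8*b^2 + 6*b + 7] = -16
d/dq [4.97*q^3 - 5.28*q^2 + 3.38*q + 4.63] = 14.91*q^2 - 10.56*q + 3.38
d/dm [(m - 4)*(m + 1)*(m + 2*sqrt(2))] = 3*m^2 - 6*m + 4*sqrt(2)*m - 6*sqrt(2) - 4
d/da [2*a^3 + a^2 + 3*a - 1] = 6*a^2 + 2*a + 3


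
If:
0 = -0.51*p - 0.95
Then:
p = -1.86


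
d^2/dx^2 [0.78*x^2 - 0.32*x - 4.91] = 1.56000000000000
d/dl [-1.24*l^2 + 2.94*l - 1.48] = 2.94 - 2.48*l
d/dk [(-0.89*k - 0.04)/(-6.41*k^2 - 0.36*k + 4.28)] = (5.7049*k^2 + 0.3204*k - (0.89*k + 0.04)*(12.82*k + 0.36) - 3.8092)/(6.41*k^2 + 0.36*k - 4.28)^2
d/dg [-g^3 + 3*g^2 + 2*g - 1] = -3*g^2 + 6*g + 2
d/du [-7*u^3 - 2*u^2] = u*(-21*u - 4)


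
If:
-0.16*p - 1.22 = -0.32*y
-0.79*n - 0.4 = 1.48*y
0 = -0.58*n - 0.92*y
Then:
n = 2.80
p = -11.15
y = -1.76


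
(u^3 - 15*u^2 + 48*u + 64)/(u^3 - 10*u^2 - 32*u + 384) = (u + 1)/(u + 6)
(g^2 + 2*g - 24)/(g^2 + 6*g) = (g - 4)/g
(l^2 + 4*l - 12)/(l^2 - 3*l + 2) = (l + 6)/(l - 1)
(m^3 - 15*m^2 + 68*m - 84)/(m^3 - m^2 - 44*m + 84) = (m - 7)/(m + 7)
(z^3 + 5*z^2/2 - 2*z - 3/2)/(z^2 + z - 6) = (2*z^2 - z - 1)/(2*(z - 2))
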